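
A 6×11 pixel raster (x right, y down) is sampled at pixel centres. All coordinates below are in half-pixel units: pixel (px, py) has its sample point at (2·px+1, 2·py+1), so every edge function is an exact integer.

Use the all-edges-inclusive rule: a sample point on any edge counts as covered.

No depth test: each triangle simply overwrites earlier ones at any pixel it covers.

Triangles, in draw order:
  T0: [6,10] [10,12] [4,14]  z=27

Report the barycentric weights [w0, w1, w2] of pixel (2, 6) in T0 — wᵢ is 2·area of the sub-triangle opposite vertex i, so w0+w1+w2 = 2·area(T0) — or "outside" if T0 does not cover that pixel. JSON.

T0:
  2·area = 20
  edge (6, 10)→(10, 12): d=(4,2) inclusive
  edge (10, 12)→(4, 14): d=(-6,2) inclusive
  edge (4, 14)→(6, 10): d=(2,-4) inclusive
    (3,5)@(7, 11): e=[2,12,6] → #
    (4,5)@(9, 11): e=[-2,8,14] → ·
    (2,6)@(5, 13): e=[14,4,2] → #
    (3,6)@(7, 13): e=[10,0,10] → #  [on edge]
    (4,6)@(9, 13): e=[6,-4,18] → ·
    (0,7)@(1, 15): e=[30,0,-10] → ·  [on edge]
    (2,7)@(5, 15): e=[22,-8,6] → ·
    (3,7)@(7, 15): e=[18,-12,14] → ·
  covered (3 px):
    · · · · · ·
    · · · · · ·
    · · · · · ·
    · · · · · ·
    · · · · · ·
    · · · # · ·
    · · # # · ·
    · · · · · ·
    · · · · · ·
    · · · · · ·
    · · · · · ·

Answer: [4,2,14]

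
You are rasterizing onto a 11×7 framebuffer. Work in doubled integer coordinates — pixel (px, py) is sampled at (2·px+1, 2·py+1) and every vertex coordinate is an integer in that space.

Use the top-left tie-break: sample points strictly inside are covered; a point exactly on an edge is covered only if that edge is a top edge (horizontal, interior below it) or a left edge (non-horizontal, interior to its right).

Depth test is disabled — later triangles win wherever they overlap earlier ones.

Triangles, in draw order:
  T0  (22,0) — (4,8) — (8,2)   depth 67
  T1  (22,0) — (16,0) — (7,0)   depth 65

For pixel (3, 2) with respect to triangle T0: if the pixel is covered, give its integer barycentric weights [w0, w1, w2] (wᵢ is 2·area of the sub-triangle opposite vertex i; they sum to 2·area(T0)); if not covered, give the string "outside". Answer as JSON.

T0:
  2·area = 76
  edge (22, 0)→(4, 8): d=(-18,8) right/bottom  bias=-1
  edge (4, 8)→(8, 2): d=(4,-6) top-left  bias=+0
  edge (8, 2)→(22, 0): d=(14,-2) top-left  bias=+0
    (7,0)@(15, 1): e=[38,38,0] → #  [on edge]
    (8,0)@(17, 1): e=[22,50,4] → #
    (9,0)@(19, 1): e=[6,62,8] → #
    (10,0)@(21, 1): e=[-10,74,12] → ·
    (0,1)@(1, 3): e=[114,-38,0] → ·  [on edge]
    (4,1)@(9, 3): e=[50,10,16] → #
    (5,1)@(11, 3): e=[34,22,20] → #
    (6,1)@(13, 3): e=[18,34,24] → #
    (8,1)@(17, 3): e=[-14,58,32] → ·
    (9,1)@(19, 3): e=[-30,70,36] → ·
    (3,2)@(7, 5): e=[30,6,40] → #
    (5,2)@(11, 5): e=[-2,30,48] → ·
  covered (10 px):
    · · · · · · · # # # ·
    · · · · # # # # · · ·
    · · · # # · · · · · ·
    · · # · · · · · · · ·
    · · · · · · · · · · ·
    · · · · · · · · · · ·
    · · · · · · · · · · ·
T1:
  degenerate (2·area = 0) — covers nothing

Result: [6,40,30]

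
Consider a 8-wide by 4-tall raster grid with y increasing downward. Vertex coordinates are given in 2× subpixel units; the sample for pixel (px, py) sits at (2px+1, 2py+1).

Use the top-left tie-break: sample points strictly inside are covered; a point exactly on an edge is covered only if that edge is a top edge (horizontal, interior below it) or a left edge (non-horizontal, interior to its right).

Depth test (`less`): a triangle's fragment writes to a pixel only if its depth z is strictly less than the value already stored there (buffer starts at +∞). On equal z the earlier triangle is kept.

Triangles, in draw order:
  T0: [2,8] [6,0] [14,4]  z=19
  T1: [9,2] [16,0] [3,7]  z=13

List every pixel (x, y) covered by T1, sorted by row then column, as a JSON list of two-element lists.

T0:
  2·area = 80
  edge (2, 8)→(6, 0): d=(4,-8) top-left  bias=+0
  edge (6, 0)→(14, 4): d=(8,4) right/bottom  bias=-1
  edge (14, 4)→(2, 8): d=(-12,4) right/bottom  bias=-1
    (3,0)@(7, 1): e=[12,4,64] → █
    (4,0)@(9, 1): e=[28,-4,56] → ·
    (2,1)@(5, 3): e=[4,28,48] → █
    (4,1)@(9, 3): e=[36,12,32] → █
    (5,1)@(11, 3): e=[52,4,24] → █
    (6,1)@(13, 3): e=[68,-4,16] → ·
    (2,2)@(5, 5): e=[12,44,24] → █
    (5,2)@(11, 5): e=[60,20,0] → ·  [on edge]
    (1,3)@(3, 7): e=[4,68,8] → █
    (2,3)@(5, 7): e=[20,60,0] → ·  [on edge]
    (3,3)@(7, 7): e=[36,52,-8] → ·
    (4,3)@(9, 7): e=[52,44,-16] → ·
  covered (9 px):
    · · · █ · · · ·
    · · █ █ █ █ · ·
    · · █ █ █ · · ·
    · █ · · · · · ·
T1:
  2·area = 23
  edge (9, 2)→(16, 0): d=(7,-2) top-left  bias=+0
  edge (16, 0)→(3, 7): d=(-13,7) right/bottom  bias=-1
  edge (3, 7)→(9, 2): d=(6,-5) top-left  bias=+0
    (6,0)@(13, 1): e=[1,8,14] → █
    (7,0)@(15, 1): e=[5,-6,24] → ·
    (4,1)@(9, 3): e=[7,10,6] → █
    (5,1)@(11, 3): e=[11,-4,16] → ·
    (6,1)@(13, 3): e=[15,-18,26] → ·
    (4,2)@(9, 5): e=[21,-16,18] → ·
    (1,3)@(3, 7): e=[23,0,0] → ·  [on edge]
  covered (2 px):
    · · · · · · █ ·
    · · · · █ · · ·
    · · · · · · · ·
    · · · · · · · ·

Final: [[6,0],[4,1]]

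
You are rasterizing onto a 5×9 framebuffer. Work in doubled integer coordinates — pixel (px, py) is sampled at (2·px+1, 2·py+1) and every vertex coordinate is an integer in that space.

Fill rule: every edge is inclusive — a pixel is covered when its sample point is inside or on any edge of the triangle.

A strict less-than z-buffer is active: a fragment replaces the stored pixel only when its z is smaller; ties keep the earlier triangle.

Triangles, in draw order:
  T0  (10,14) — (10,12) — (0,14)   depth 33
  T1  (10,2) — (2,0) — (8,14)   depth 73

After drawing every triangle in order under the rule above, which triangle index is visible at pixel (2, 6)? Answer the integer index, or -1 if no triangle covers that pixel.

T0:
  2·area = 20  (B↔C swapped to make it positive)
  edge (10, 14)→(0, 14): d=(-10,0) inclusive
  edge (0, 14)→(10, 12): d=(10,-2) inclusive
  edge (10, 12)→(10, 14): d=(0,2) inclusive
    (2,6)@(5, 13): e=[10,0,10] → █  [on edge]
    (3,6)@(7, 13): e=[10,4,6] → █
    (4,6)@(9, 13): e=[10,8,2] → █
    (2,7)@(5, 15): e=[-10,20,10] → ·
    (3,7)@(7, 15): e=[-10,24,6] → ·
    (4,7)@(9, 15): e=[-10,28,2] → ·
  covered (3 px):
    · · · · ·
    · · · · ·
    · · · · ·
    · · · · ·
    · · · · ·
    · · · · ·
    · · █ █ █
    · · · · ·
    · · · · ·
T1:
  2·area = 100  (B↔C swapped to make it positive)
  edge (10, 2)→(8, 14): d=(-2,12) inclusive
  edge (8, 14)→(2, 0): d=(-6,-14) inclusive
  edge (2, 0)→(10, 2): d=(8,2) inclusive
    (1,0)@(3, 1): e=[86,8,6] → █
    (2,0)@(5, 1): e=[62,36,2] → █
    (3,0)@(7, 1): e=[38,64,-2] → ·
    (1,1)@(3, 3): e=[82,-4,22] → ·
    (2,1)@(5, 3): e=[58,24,18] → █
    (3,1)@(7, 3): e=[34,52,14] → █
    (4,1)@(9, 3): e=[10,80,10] → █
    (2,2)@(5, 5): e=[54,12,34] → █
    (2,3)@(5, 7): e=[50,0,50] → █  [on edge]
    (2,4)@(5, 9): e=[46,-12,66] → ·
    (3,4)@(7, 9): e=[22,16,62] → █
    (4,4)@(9, 9): e=[-2,44,58] → ·
  covered (13 px):
    · █ █ · ·
    · · █ █ █
    · · █ █ █
    · · █ █ █
    · · · █ ·
    · · · █ ·
    · · · · ·
    · · · · ·
    · · · · ·

Z-buffer (winner per pixel, '.' = empty):
  . 1 1 . .
  . . 1 1 1
  . . 1 1 1
  . . 1 1 1
  . . . 1 .
  . . . 1 .
  . . 0 0 0
  . . . . .
  . . . . .

Answer: 0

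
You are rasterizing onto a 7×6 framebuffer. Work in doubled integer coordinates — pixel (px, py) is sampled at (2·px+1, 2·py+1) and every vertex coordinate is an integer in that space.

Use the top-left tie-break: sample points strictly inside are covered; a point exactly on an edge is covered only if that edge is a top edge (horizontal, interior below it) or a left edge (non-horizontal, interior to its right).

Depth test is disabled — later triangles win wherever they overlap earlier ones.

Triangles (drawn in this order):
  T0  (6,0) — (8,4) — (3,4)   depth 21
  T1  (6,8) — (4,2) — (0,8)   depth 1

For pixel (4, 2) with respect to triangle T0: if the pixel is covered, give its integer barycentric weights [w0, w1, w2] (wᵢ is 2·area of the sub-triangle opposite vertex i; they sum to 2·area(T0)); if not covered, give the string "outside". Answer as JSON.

T0:
  2·area = 20
  edge (6, 0)→(8, 4): d=(2,4) right/bottom  bias=-1
  edge (8, 4)→(3, 4): d=(-5,0) right/bottom  bias=-1
  edge (3, 4)→(6, 0): d=(3,-4) top-left  bias=+0
    (2,1)@(5, 3): e=[10,5,5] → #
    (3,1)@(7, 3): e=[2,5,13] → #
    (4,1)@(9, 3): e=[-6,5,21] → ·
    (2,2)@(5, 5): e=[14,-5,11] → ·
    (3,2)@(7, 5): e=[6,-5,19] → ·
  covered (2 px):
    · · · · · · ·
    · · # # · · ·
    · · · · · · ·
    · · · · · · ·
    · · · · · · ·
    · · · · · · ·
T1:
  2·area = 36  (B↔C swapped to make it positive)
  edge (6, 8)→(0, 8): d=(-6,0) right/bottom  bias=-1
  edge (0, 8)→(4, 2): d=(4,-6) top-left  bias=+0
  edge (4, 2)→(6, 8): d=(2,6) right/bottom  bias=-1
    (1,2)@(3, 5): e=[18,6,12] → #
    (2,2)@(5, 5): e=[18,18,0] → ·  [on edge]
    (0,3)@(1, 7): e=[6,2,28] → #
    (2,3)@(5, 7): e=[6,26,4] → #
    (3,3)@(7, 7): e=[6,38,-8] → ·
    (0,4)@(1, 9): e=[-6,10,32] → ·
    (1,4)@(3, 9): e=[-6,22,20] → ·
    (2,4)@(5, 9): e=[-6,34,8] → ·
    (3,5)@(7, 11): e=[-18,54,0] → ·  [on edge]
  covered (4 px):
    · · · · · · ·
    · · · · · · ·
    · # · · · · ·
    # # # · · · ·
    · · · · · · ·
    · · · · · · ·

Answer: "outside"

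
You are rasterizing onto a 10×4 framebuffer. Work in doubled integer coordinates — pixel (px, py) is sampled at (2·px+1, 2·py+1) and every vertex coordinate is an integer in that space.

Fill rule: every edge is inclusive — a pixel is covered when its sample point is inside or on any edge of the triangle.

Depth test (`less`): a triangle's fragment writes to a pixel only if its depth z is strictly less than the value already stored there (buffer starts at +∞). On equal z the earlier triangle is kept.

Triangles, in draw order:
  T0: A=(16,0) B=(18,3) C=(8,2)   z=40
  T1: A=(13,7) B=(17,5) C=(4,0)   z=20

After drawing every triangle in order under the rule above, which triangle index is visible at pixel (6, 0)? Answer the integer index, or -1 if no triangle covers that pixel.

T0:
  2·area = 28
  edge (16, 0)→(18, 3): d=(2,3) inclusive
  edge (18, 3)→(8, 2): d=(-10,-1) inclusive
  edge (8, 2)→(16, 0): d=(8,-2) inclusive
    (6,0)@(13, 1): e=[11,15,2] → #
    (7,0)@(15, 1): e=[5,17,6] → #
    (8,0)@(17, 1): e=[-1,19,10] → ·
    (6,1)@(13, 3): e=[15,-5,18] → ·
    (7,1)@(15, 3): e=[9,-3,22] → ·
  covered (2 px):
    · · · · · · # # · ·
    · · · · · · · · · ·
    · · · · · · · · · ·
    · · · · · · · · · ·
T1:
  2·area = 46  (B↔C swapped to make it positive)
  edge (13, 7)→(4, 0): d=(-9,-7) inclusive
  edge (4, 0)→(17, 5): d=(13,5) inclusive
  edge (17, 5)→(13, 7): d=(-4,2) inclusive
    (4,1)@(9, 3): e=[8,14,24] → #
    (5,1)@(11, 3): e=[22,4,20] → #
    (6,1)@(13, 3): e=[36,-6,16] → ·
    (4,2)@(9, 5): e=[-10,40,16] → ·
    (5,2)@(11, 5): e=[4,30,12] → #
    (6,2)@(13, 5): e=[18,20,8] → #
    (7,2)@(15, 5): e=[32,10,4] → #
    (8,2)@(17, 5): e=[46,0,0] → #  [on edge]
    (9,2)@(19, 5): e=[60,-10,-4] → ·
    (5,3)@(11, 7): e=[-14,56,4] → ·
    (6,3)@(13, 7): e=[0,46,0] → #  [on edge]
    (7,3)@(15, 7): e=[14,36,-4] → ·
  covered (7 px):
    · · · · · · · · · ·
    · · · · # # · · · ·
    · · · · · # # # # ·
    · · · · · · # · · ·

Z-buffer (winner per pixel, '.' = empty):
  . . . . . . 0 0 . .
  . . . . 1 1 . . . .
  . . . . . 1 1 1 1 .
  . . . . . . 1 . . .

Result: 0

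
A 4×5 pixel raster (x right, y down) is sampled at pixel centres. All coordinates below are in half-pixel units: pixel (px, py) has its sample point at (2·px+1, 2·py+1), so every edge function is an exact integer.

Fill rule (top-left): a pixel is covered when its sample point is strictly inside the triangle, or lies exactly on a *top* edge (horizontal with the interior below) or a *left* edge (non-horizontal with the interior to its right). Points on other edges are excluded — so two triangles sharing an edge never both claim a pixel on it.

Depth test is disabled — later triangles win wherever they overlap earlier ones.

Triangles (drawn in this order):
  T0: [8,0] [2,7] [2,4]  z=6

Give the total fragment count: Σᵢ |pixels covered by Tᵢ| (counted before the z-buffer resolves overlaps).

T0:
  2·area = 18
  edge (8, 0)→(2, 7): d=(-6,7) right/bottom  bias=-1
  edge (2, 7)→(2, 4): d=(0,-3) top-left  bias=+0
  edge (2, 4)→(8, 0): d=(6,-4) top-left  bias=+0
    (3,0)@(7, 1): e=[1,15,2] → X
    (2,1)@(5, 3): e=[3,9,6] → X
    (3,1)@(7, 3): e=[-11,15,14] → .
    (1,2)@(3, 5): e=[5,3,10] → X
    (2,2)@(5, 5): e=[-9,9,18] → .
    (1,3)@(3, 7): e=[-7,3,22] → .
  covered (3 px):
    . . . X
    . . X .
    . X . .
    . . . .
    . . . .

Answer: 3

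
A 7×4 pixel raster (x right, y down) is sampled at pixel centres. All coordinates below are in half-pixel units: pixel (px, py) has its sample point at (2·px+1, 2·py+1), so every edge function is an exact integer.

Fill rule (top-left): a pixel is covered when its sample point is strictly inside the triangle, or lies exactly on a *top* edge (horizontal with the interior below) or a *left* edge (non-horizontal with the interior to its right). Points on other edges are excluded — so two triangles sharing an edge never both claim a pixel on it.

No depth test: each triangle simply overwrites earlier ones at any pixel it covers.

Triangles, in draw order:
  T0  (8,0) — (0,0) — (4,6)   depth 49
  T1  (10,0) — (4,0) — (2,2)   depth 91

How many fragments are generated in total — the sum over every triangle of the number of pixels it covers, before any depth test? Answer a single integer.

T0:
  2·area = 48  (B↔C swapped to make it positive)
  edge (8, 0)→(4, 6): d=(-4,6) right/bottom  bias=-1
  edge (4, 6)→(0, 0): d=(-4,-6) top-left  bias=+0
  edge (0, 0)→(8, 0): d=(8,0) top-left  bias=+0
    (0,0)@(1, 1): e=[38,2,8] → █
    (1,0)@(3, 1): e=[26,14,8] → █
    (2,0)@(5, 1): e=[14,26,8] → █
    (3,0)@(7, 1): e=[2,38,8] → █
    (4,0)@(9, 1): e=[-10,50,8] → ·
    (0,1)@(1, 3): e=[30,-6,24] → ·
    (1,1)@(3, 3): e=[18,6,24] → █
    (3,1)@(7, 3): e=[-6,30,24] → ·
    (1,2)@(3, 5): e=[10,-2,40] → ·
    (2,2)@(5, 5): e=[-2,10,40] → ·
  covered (6 px):
    █ █ █ █ · · ·
    · █ █ · · · ·
    · · · · · · ·
    · · · · · · ·
T1:
  2·area = 12  (B↔C swapped to make it positive)
  edge (10, 0)→(2, 2): d=(-8,2) right/bottom  bias=-1
  edge (2, 2)→(4, 0): d=(2,-2) top-left  bias=+0
  edge (4, 0)→(10, 0): d=(6,0) top-left  bias=+0
    (1,0)@(3, 1): e=[6,0,6] → █  [on edge]
    (2,0)@(5, 1): e=[2,4,6] → █
    (3,0)@(7, 1): e=[-2,8,6] → ·
    (0,1)@(1, 3): e=[-6,0,18] → ·  [on edge]
    (1,1)@(3, 3): e=[-10,4,18] → ·
    (2,1)@(5, 3): e=[-14,8,18] → ·
  covered (2 px):
    · █ █ · · · ·
    · · · · · · ·
    · · · · · · ·
    · · · · · · ·

Result: 8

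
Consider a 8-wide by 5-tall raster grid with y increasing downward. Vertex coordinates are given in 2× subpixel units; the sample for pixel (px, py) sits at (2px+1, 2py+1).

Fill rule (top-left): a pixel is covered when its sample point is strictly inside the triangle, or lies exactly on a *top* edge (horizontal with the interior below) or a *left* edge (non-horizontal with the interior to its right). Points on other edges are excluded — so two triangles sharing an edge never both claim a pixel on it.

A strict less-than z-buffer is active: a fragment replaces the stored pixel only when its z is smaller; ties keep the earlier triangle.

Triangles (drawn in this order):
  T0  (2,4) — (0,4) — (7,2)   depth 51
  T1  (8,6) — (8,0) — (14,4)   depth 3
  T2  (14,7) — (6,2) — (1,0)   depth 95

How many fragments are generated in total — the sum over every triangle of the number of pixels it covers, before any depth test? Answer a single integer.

T0:
  2·area = 4
  edge (2, 4)→(0, 4): d=(-2,0) right/bottom  bias=-1
  edge (0, 4)→(7, 2): d=(7,-2) top-left  bias=+0
  edge (7, 2)→(2, 4): d=(-5,2) right/bottom  bias=-1
  covered (0 px):
    · · · · · · · ·
    · · · · · · · ·
    · · · · · · · ·
    · · · · · · · ·
    · · · · · · · ·
T1:
  2·area = 36
  edge (8, 6)→(8, 0): d=(0,-6) top-left  bias=+0
  edge (8, 0)→(14, 4): d=(6,4) right/bottom  bias=-1
  edge (14, 4)→(8, 6): d=(-6,2) right/bottom  bias=-1
    (4,0)@(9, 1): e=[6,2,28] → █
    (5,0)@(11, 1): e=[18,-6,24] → ·
    (4,1)@(9, 3): e=[6,14,16] → █
    (5,1)@(11, 3): e=[18,6,12] → █
    (6,1)@(13, 3): e=[30,-2,8] → ·
    (4,2)@(9, 5): e=[6,26,4] → █
    (5,2)@(11, 5): e=[18,18,0] → ·  [on edge]
    (2,3)@(5, 7): e=[-18,54,0] → ·  [on edge]
    (4,3)@(9, 7): e=[6,38,-8] → ·
  covered (4 px):
    · · · · █ · · ·
    · · · · █ █ · ·
    · · · · █ · · ·
    · · · · · · · ·
    · · · · · · · ·
T2:
  2·area = 9  (B↔C swapped to make it positive)
  edge (14, 7)→(1, 0): d=(-13,-7) top-left  bias=+0
  edge (1, 0)→(6, 2): d=(5,2) right/bottom  bias=-1
  edge (6, 2)→(14, 7): d=(8,5) right/bottom  bias=-1
    (1,0)@(3, 1): e=[1,1,7] → █
    (2,0)@(5, 1): e=[15,-3,-3] → ·
    (1,1)@(3, 3): e=[-25,11,23] → ·
    (3,1)@(7, 3): e=[3,3,3] → █
    (4,1)@(9, 3): e=[17,-1,-7] → ·
    (3,2)@(7, 5): e=[-23,13,19] → ·
  covered (2 px):
    · █ · · · · · ·
    · · · █ · · · ·
    · · · · · · · ·
    · · · · · · · ·
    · · · · · · · ·

Final: 6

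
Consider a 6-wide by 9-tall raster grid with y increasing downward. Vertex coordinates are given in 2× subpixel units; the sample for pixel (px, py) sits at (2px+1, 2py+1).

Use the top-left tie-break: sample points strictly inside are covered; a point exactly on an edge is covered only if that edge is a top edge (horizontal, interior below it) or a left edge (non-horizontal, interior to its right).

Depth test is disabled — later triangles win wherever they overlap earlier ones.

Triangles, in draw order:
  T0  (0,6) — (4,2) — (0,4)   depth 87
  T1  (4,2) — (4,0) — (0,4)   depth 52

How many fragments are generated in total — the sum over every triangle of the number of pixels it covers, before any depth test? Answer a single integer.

T0:
  2·area = 8  (B↔C swapped to make it positive)
  edge (0, 6)→(0, 4): d=(0,-2) top-left  bias=+0
  edge (0, 4)→(4, 2): d=(4,-2) top-left  bias=+0
  edge (4, 2)→(0, 6): d=(-4,4) right/bottom  bias=-1
    (2,0)@(5, 1): e=[10,-2,0] → ·  [on edge]
    (1,1)@(3, 3): e=[6,2,0] → ·  [on edge]
    (0,2)@(1, 5): e=[2,6,0] → ·  [on edge]
  covered (0 px):
    · · · · · ·
    · · · · · ·
    · · · · · ·
    · · · · · ·
    · · · · · ·
    · · · · · ·
    · · · · · ·
    · · · · · ·
    · · · · · ·
T1:
  2·area = 8  (B↔C swapped to make it positive)
  edge (4, 2)→(0, 4): d=(-4,2) right/bottom  bias=-1
  edge (0, 4)→(4, 0): d=(4,-4) top-left  bias=+0
  edge (4, 0)→(4, 2): d=(0,2) right/bottom  bias=-1
    (1,0)@(3, 1): e=[6,0,2] → █  [on edge]
    (2,0)@(5, 1): e=[2,8,-2] → ·
    (0,1)@(1, 3): e=[2,0,6] → █  [on edge]
    (1,1)@(3, 3): e=[-2,8,2] → ·
    (0,2)@(1, 5): e=[-6,8,6] → ·
  covered (2 px):
    · █ · · · ·
    █ · · · · ·
    · · · · · ·
    · · · · · ·
    · · · · · ·
    · · · · · ·
    · · · · · ·
    · · · · · ·
    · · · · · ·

Answer: 2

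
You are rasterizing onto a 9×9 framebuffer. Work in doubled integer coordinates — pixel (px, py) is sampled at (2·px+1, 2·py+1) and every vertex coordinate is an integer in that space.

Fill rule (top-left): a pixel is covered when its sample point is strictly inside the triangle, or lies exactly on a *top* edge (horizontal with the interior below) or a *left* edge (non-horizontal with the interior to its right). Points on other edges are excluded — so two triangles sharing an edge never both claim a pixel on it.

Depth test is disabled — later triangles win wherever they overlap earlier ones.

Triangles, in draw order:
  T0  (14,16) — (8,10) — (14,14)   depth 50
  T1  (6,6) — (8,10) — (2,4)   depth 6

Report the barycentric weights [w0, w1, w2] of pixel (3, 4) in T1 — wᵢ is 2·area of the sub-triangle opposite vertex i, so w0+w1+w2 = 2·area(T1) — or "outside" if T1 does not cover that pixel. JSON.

T0:
  2·area = 12
  edge (14, 16)→(8, 10): d=(-6,-6) top-left  bias=+0
  edge (8, 10)→(14, 14): d=(6,4) right/bottom  bias=-1
  edge (14, 14)→(14, 16): d=(0,2) right/bottom  bias=-1
    (0,1)@(1, 3): e=[0,-14,26] → .  [on edge]
    (1,2)@(3, 5): e=[0,-10,22] → .  [on edge]
    (2,3)@(5, 7): e=[0,-6,18] → .  [on edge]
    (3,4)@(7, 9): e=[0,-2,14] → .  [on edge]
    (4,5)@(9, 11): e=[0,2,10] → X  [on edge]
    (5,5)@(11, 11): e=[12,-6,6] → .
    (4,6)@(9, 13): e=[-12,14,10] → .
    (5,6)@(11, 13): e=[0,6,6] → X  [on edge]
    (6,6)@(13, 13): e=[12,-2,2] → .
    (5,7)@(11, 15): e=[-12,18,6] → .
    (6,7)@(13, 15): e=[0,10,2] → X  [on edge]
    (7,7)@(15, 15): e=[12,2,-2] → .
    (7,8)@(15, 17): e=[0,14,-2] → .  [on edge]
  covered (3 px):
    . . . . . . . . .
    . . . . . . . . .
    . . . . . . . . .
    . . . . . . . . .
    . . . . . . . . .
    . . . . X . . . .
    . . . . . X . . .
    . . . . . . X . .
    . . . . . . . . .
T1:
  2·area = 12
  edge (6, 6)→(8, 10): d=(2,4) right/bottom  bias=-1
  edge (8, 10)→(2, 4): d=(-6,-6) top-left  bias=+0
  edge (2, 4)→(6, 6): d=(4,2) right/bottom  bias=-1
    (0,1)@(1, 3): e=[14,0,-2] → .  [on edge]
    (1,2)@(3, 5): e=[10,0,2] → X  [on edge]
    (2,2)@(5, 5): e=[2,12,-2] → .
    (1,3)@(3, 7): e=[14,-12,10] → .
    (2,3)@(5, 7): e=[6,0,6] → X  [on edge]
    (3,3)@(7, 7): e=[-2,12,2] → .
    (2,4)@(5, 9): e=[10,-12,14] → .
    (3,4)@(7, 9): e=[2,0,10] → X  [on edge]
    (4,4)@(9, 9): e=[-6,12,6] → .
    (3,5)@(7, 11): e=[6,-12,18] → .
    (4,5)@(9, 11): e=[-2,0,14] → .  [on edge]
    (5,6)@(11, 13): e=[-6,0,18] → .  [on edge]
    (6,7)@(13, 15): e=[-10,0,22] → .  [on edge]
    (7,8)@(15, 17): e=[-14,0,26] → .  [on edge]
  covered (3 px):
    . . . . . . . . .
    . . . . . . . . .
    . X . . . . . . .
    . . X . . . . . .
    . . . X . . . . .
    . . . . . . . . .
    . . . . . . . . .
    . . . . . . . . .
    . . . . . . . . .

Final: [0,10,2]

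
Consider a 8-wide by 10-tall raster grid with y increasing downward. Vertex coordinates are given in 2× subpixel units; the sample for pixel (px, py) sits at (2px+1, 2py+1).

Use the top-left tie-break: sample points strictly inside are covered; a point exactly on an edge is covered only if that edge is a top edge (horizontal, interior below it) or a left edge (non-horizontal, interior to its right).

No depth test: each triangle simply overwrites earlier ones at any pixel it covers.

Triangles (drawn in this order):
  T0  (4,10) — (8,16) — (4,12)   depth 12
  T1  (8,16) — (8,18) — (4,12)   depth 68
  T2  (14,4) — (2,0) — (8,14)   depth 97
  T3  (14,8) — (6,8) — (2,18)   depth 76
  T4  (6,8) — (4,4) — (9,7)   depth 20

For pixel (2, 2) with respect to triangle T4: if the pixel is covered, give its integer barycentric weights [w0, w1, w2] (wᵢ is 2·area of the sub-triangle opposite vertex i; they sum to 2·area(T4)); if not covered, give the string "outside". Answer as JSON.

T0:
  2·area = 8
  edge (4, 10)→(8, 16): d=(4,6) right/bottom  bias=-1
  edge (8, 16)→(4, 12): d=(-4,-4) top-left  bias=+0
  edge (4, 12)→(4, 10): d=(0,-2) top-left  bias=+0
    (0,4)@(1, 9): e=[14,0,-6] → ·  [on edge]
    (1,5)@(3, 11): e=[10,0,-2] → ·  [on edge]
    (2,6)@(5, 13): e=[6,0,2] → #  [on edge]
    (3,6)@(7, 13): e=[-6,8,6] → ·
    (2,7)@(5, 15): e=[14,-8,2] → ·
    (3,7)@(7, 15): e=[2,0,6] → #  [on edge]
    (4,7)@(9, 15): e=[-10,8,10] → ·
    (3,8)@(7, 17): e=[10,-8,6] → ·
    (4,8)@(9, 17): e=[-2,0,10] → ·  [on edge]
    (5,9)@(11, 19): e=[-6,0,14] → ·  [on edge]
  covered (2 px):
    · · · · · · · ·
    · · · · · · · ·
    · · · · · · · ·
    · · · · · · · ·
    · · · · · · · ·
    · · · · · · · ·
    · · # · · · · ·
    · · · # · · · ·
    · · · · · · · ·
    · · · · · · · ·
T1:
  2·area = 8
  edge (8, 16)→(8, 18): d=(0,2) right/bottom  bias=-1
  edge (8, 18)→(4, 12): d=(-4,-6) top-left  bias=+0
  edge (4, 12)→(8, 16): d=(4,4) right/bottom  bias=-1
    (0,4)@(1, 9): e=[14,-6,0] → ·  [on edge]
    (1,5)@(3, 11): e=[10,-2,0] → ·  [on edge]
    (2,6)@(5, 13): e=[6,2,0] → ·  [on edge]
    (3,7)@(7, 15): e=[2,6,0] → ·  [on edge]
    (4,8)@(9, 17): e=[-2,10,0] → ·  [on edge]
    (5,9)@(11, 19): e=[-6,14,0] → ·  [on edge]
  covered (0 px):
    · · · · · · · ·
    · · · · · · · ·
    · · · · · · · ·
    · · · · · · · ·
    · · · · · · · ·
    · · · · · · · ·
    · · · · · · · ·
    · · · · · · · ·
    · · · · · · · ·
    · · · · · · · ·
T2:
  2·area = 144  (B↔C swapped to make it positive)
  edge (14, 4)→(8, 14): d=(-6,10) right/bottom  bias=-1
  edge (8, 14)→(2, 0): d=(-6,-14) top-left  bias=+0
  edge (2, 0)→(14, 4): d=(12,4) right/bottom  bias=-1
    (1,0)@(3, 1): e=[128,8,8] → #
    (2,0)@(5, 1): e=[108,36,0] → ·  [on edge]
    (1,1)@(3, 3): e=[116,-4,32] → ·
    (2,1)@(5, 3): e=[96,24,24] → #
    (3,1)@(7, 3): e=[76,52,16] → #
    (4,1)@(9, 3): e=[56,80,8] → #
    (5,1)@(11, 3): e=[36,108,0] → ·  [on edge]
    (2,2)@(5, 5): e=[84,12,48] → #
    (5,2)@(11, 5): e=[24,96,24] → #
    (6,2)@(13, 5): e=[4,124,16] → #
    (7,2)@(15, 5): e=[-16,152,8] → ·
    (2,3)@(5, 7): e=[72,0,72] → #  [on edge]
    (5,4)@(11, 9): e=[0,72,72] → ·  [on edge]
    (2,9)@(5, 19): e=[0,-72,216] → ·  [on edge]
  covered (17 px):
    · # · · · · · ·
    · · # # # · · ·
    · · # # # # # ·
    · · # # # # · ·
    · · · # # · · ·
    · · · # # · · ·
    · · · · · · · ·
    · · · · · · · ·
    · · · · · · · ·
    · · · · · · · ·
T3:
  2·area = 80  (B↔C swapped to make it positive)
  edge (14, 8)→(2, 18): d=(-12,10) right/bottom  bias=-1
  edge (2, 18)→(6, 8): d=(4,-10) top-left  bias=+0
  edge (6, 8)→(14, 8): d=(8,0) top-left  bias=+0
    (3,4)@(7, 9): e=[58,14,8] → #
    (4,4)@(9, 9): e=[38,34,8] → #
    (5,4)@(11, 9): e=[18,54,8] → #
    (6,4)@(13, 9): e=[-2,74,8] → ·
    (2,5)@(5, 11): e=[54,2,24] → #
    (5,5)@(11, 11): e=[-6,62,24] → ·
    (2,6)@(5, 13): e=[30,10,40] → #
    (4,6)@(9, 13): e=[-10,50,40] → ·
    (2,7)@(5, 15): e=[6,18,56] → #
    (3,7)@(7, 15): e=[-14,38,56] → ·
    (1,8)@(3, 17): e=[2,6,72] → #
    (2,8)@(5, 17): e=[-18,26,72] → ·
  covered (10 px):
    · · · · · · · ·
    · · · · · · · ·
    · · · · · · · ·
    · · · · · · · ·
    · · · # # # · ·
    · · # # # · · ·
    · · # # · · · ·
    · · # · · · · ·
    · # · · · · · ·
    · · · · · · · ·
T4:
  2·area = 14
  edge (6, 8)→(4, 4): d=(-2,-4) top-left  bias=+0
  edge (4, 4)→(9, 7): d=(5,3) right/bottom  bias=-1
  edge (9, 7)→(6, 8): d=(-3,1) right/bottom  bias=-1
    (2,2)@(5, 5): e=[2,2,10] → #
    (3,2)@(7, 5): e=[10,-4,8] → ·
    (7,2)@(15, 5): e=[42,-28,0] → ·  [on edge]
    (2,3)@(5, 7): e=[-2,12,4] → ·
    (3,3)@(7, 7): e=[6,6,2] → #
    (4,3)@(9, 7): e=[14,0,0] → ·  [on edge]
    (1,4)@(3, 9): e=[-14,28,0] → ·  [on edge]
    (3,4)@(7, 9): e=[2,16,-4] → ·
  covered (2 px):
    · · · · · · · ·
    · · · · · · · ·
    · · # · · · · ·
    · · · # · · · ·
    · · · · · · · ·
    · · · · · · · ·
    · · · · · · · ·
    · · · · · · · ·
    · · · · · · · ·
    · · · · · · · ·

Answer: [2,10,2]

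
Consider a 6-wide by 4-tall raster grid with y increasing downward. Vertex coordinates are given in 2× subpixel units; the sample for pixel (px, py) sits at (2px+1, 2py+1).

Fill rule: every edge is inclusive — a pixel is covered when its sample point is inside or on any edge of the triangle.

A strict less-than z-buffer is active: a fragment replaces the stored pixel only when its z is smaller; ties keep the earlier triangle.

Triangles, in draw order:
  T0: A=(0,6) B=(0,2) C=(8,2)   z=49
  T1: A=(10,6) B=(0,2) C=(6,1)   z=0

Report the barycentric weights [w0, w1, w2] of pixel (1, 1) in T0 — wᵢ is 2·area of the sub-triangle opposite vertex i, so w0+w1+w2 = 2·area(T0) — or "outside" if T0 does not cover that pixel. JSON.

T0:
  2·area = 32
  edge (0, 6)→(0, 2): d=(0,-4) inclusive
  edge (0, 2)→(8, 2): d=(8,0) inclusive
  edge (8, 2)→(0, 6): d=(-8,4) inclusive
    (0,1)@(1, 3): e=[4,8,20] → #
    (1,1)@(3, 3): e=[12,8,12] → #
    (2,1)@(5, 3): e=[20,8,4] → #
    (3,1)@(7, 3): e=[28,8,-4] → ·
    (0,2)@(1, 5): e=[4,24,4] → #
    (1,2)@(3, 5): e=[12,24,-4] → ·
    (2,2)@(5, 5): e=[20,24,-12] → ·
    (0,3)@(1, 7): e=[4,40,-12] → ·
  covered (4 px):
    · · · · · ·
    # # # · · ·
    # · · · · ·
    · · · · · ·
T1:
  2·area = 34
  edge (10, 6)→(0, 2): d=(-10,-4) inclusive
  edge (0, 2)→(6, 1): d=(6,-1) inclusive
  edge (6, 1)→(10, 6): d=(4,5) inclusive
    (1,1)@(3, 3): e=[2,9,23] → #
    (2,1)@(5, 3): e=[10,11,13] → #
    (3,1)@(7, 3): e=[18,13,3] → #
    (4,1)@(9, 3): e=[26,15,-7] → ·
    (1,2)@(3, 5): e=[-18,21,31] → ·
    (2,2)@(5, 5): e=[-10,23,21] → ·
    (3,2)@(7, 5): e=[-2,25,11] → ·
    (4,2)@(9, 5): e=[6,27,1] → #
    (5,2)@(11, 5): e=[14,29,-9] → ·
    (4,3)@(9, 7): e=[-14,39,9] → ·
  covered (4 px):
    · · · · · ·
    · # # # · ·
    · · · · # ·
    · · · · · ·

Final: [8,12,12]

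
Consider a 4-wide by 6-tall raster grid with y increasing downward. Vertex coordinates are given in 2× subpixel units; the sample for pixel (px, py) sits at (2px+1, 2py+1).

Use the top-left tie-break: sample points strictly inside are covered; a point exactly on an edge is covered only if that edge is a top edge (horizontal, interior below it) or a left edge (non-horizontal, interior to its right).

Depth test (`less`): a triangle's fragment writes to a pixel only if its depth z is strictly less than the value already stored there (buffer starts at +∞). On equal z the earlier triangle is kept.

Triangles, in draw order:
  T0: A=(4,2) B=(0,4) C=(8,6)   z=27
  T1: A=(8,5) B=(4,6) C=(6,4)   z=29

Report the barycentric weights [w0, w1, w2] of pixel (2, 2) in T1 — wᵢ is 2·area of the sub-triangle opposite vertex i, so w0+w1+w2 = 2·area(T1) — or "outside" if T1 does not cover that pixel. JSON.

T0:
  2·area = 24  (B↔C swapped to make it positive)
  edge (4, 2)→(8, 6): d=(4,4) right/bottom  bias=-1
  edge (8, 6)→(0, 4): d=(-8,-2) top-left  bias=+0
  edge (0, 4)→(4, 2): d=(4,-2) top-left  bias=+0
    (1,0)@(3, 1): e=[0,30,-6] → .  [on edge]
    (1,1)@(3, 3): e=[8,14,2] → X
    (2,1)@(5, 3): e=[0,18,6] → .  [on edge]
    (1,2)@(3, 5): e=[16,-2,10] → .
    (2,2)@(5, 5): e=[8,2,14] → X
    (3,2)@(7, 5): e=[0,6,18] → .  [on edge]
    (2,3)@(5, 7): e=[16,-14,22] → .
  covered (2 px):
    . . . .
    . X . .
    . . X .
    . . . .
    . . . .
    . . . .
T1:
  2·area = 6
  edge (8, 5)→(4, 6): d=(-4,1) right/bottom  bias=-1
  edge (4, 6)→(6, 4): d=(2,-2) top-left  bias=+0
  edge (6, 4)→(8, 5): d=(2,1) right/bottom  bias=-1
    (3,1)@(7, 3): e=[9,0,-3] → .  [on edge]
    (2,2)@(5, 5): e=[3,0,3] → X  [on edge]
    (3,2)@(7, 5): e=[1,4,1] → X
    (1,3)@(3, 7): e=[-3,0,9] → .  [on edge]
    (2,3)@(5, 7): e=[-5,4,7] → .
    (3,3)@(7, 7): e=[-7,8,5] → .
    (0,4)@(1, 9): e=[-9,0,15] → .  [on edge]
  covered (2 px):
    . . . .
    . . . .
    . . X X
    . . . .
    . . . .
    . . . .

Answer: [0,3,3]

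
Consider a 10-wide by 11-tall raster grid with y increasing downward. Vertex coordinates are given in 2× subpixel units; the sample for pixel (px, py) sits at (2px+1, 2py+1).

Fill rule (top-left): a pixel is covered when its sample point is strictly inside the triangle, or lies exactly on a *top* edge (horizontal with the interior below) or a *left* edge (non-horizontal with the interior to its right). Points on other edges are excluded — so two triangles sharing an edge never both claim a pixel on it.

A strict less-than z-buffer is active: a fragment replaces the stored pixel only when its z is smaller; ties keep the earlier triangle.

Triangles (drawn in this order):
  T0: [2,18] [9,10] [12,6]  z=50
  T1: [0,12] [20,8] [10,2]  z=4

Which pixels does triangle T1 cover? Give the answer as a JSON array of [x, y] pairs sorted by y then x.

T0:
  2·area = 4  (B↔C swapped to make it positive)
  edge (2, 18)→(12, 6): d=(10,-12) top-left  bias=+0
  edge (12, 6)→(9, 10): d=(-3,4) right/bottom  bias=-1
  edge (9, 10)→(2, 18): d=(-7,8) right/bottom  bias=-1
  covered (0 px):
    · · · · · · · · · ·
    · · · · · · · · · ·
    · · · · · · · · · ·
    · · · · · · · · · ·
    · · · · · · · · · ·
    · · · · · · · · · ·
    · · · · · · · · · ·
    · · · · · · · · · ·
    · · · · · · · · · ·
    · · · · · · · · · ·
    · · · · · · · · · ·
T1:
  2·area = 160  (B↔C swapped to make it positive)
  edge (0, 12)→(10, 2): d=(10,-10) top-left  bias=+0
  edge (10, 2)→(20, 8): d=(10,6) right/bottom  bias=-1
  edge (20, 8)→(0, 12): d=(-20,4) right/bottom  bias=-1
    (5,0)@(11, 1): e=[0,-16,176] → ·  [on edge]
    (4,1)@(9, 3): e=[0,16,144] → █  [on edge]
    (5,1)@(11, 3): e=[20,4,136] → █
    (6,1)@(13, 3): e=[40,-8,128] → ·
    (3,2)@(7, 5): e=[0,48,112] → █  [on edge]
    (6,2)@(13, 5): e=[60,12,88] → █
    (7,2)@(15, 5): e=[80,0,80] → ·  [on edge]
    (2,3)@(5, 7): e=[0,80,80] → █  [on edge]
    (7,3)@(15, 7): e=[100,20,40] → █
    (8,3)@(17, 7): e=[120,8,32] → █
    (9,3)@(19, 7): e=[140,-4,24] → ·
    (1,4)@(3, 9): e=[0,112,48] → █  [on edge]
    (7,4)@(15, 9): e=[120,40,0] → ·  [on edge]
    (0,5)@(1, 11): e=[0,144,16] → █  [on edge]
    (2,5)@(5, 11): e=[40,120,0] → ·  [on edge]
  covered (21 px):
    · · · · · · · · · ·
    · · · · █ █ · · · ·
    · · · █ █ █ █ · · ·
    · · █ █ █ █ █ █ █ ·
    · █ █ █ █ █ █ · · ·
    █ █ · · · · · · · ·
    · · · · · · · · · ·
    · · · · · · · · · ·
    · · · · · · · · · ·
    · · · · · · · · · ·
    · · · · · · · · · ·

Result: [[4,1],[5,1],[3,2],[4,2],[5,2],[6,2],[2,3],[3,3],[4,3],[5,3],[6,3],[7,3],[8,3],[1,4],[2,4],[3,4],[4,4],[5,4],[6,4],[0,5],[1,5]]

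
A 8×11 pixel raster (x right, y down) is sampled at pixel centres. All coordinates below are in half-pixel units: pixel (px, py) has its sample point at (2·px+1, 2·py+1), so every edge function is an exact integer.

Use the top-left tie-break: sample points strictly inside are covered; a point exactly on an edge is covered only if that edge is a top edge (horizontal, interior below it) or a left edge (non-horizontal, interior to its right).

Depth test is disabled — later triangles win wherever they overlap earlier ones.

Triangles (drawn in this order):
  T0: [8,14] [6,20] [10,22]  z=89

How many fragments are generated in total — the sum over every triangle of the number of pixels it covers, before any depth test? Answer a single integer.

T0:
  2·area = 28  (B↔C swapped to make it positive)
  edge (8, 14)→(10, 22): d=(2,8) right/bottom  bias=-1
  edge (10, 22)→(6, 20): d=(-4,-2) top-left  bias=+0
  edge (6, 20)→(8, 14): d=(2,-6) top-left  bias=+0
    (5,2)@(11, 5): e=[-42,70,0] → ·  [on edge]
    (4,5)@(9, 11): e=[-14,42,0] → ·  [on edge]
    (3,8)@(7, 17): e=[14,14,0] → #  [on edge]
    (4,8)@(9, 17): e=[-2,18,12] → ·
    (3,9)@(7, 19): e=[18,6,4] → #
    (4,9)@(9, 19): e=[2,10,16] → #
    (5,9)@(11, 19): e=[-14,14,28] → ·
    (3,10)@(7, 21): e=[22,-2,8] → ·
    (4,10)@(9, 21): e=[6,2,20] → #
    (5,10)@(11, 21): e=[-10,6,32] → ·
  covered (4 px):
    · · · · · · · ·
    · · · · · · · ·
    · · · · · · · ·
    · · · · · · · ·
    · · · · · · · ·
    · · · · · · · ·
    · · · · · · · ·
    · · · · · · · ·
    · · · # · · · ·
    · · · # # · · ·
    · · · · # · · ·

Result: 4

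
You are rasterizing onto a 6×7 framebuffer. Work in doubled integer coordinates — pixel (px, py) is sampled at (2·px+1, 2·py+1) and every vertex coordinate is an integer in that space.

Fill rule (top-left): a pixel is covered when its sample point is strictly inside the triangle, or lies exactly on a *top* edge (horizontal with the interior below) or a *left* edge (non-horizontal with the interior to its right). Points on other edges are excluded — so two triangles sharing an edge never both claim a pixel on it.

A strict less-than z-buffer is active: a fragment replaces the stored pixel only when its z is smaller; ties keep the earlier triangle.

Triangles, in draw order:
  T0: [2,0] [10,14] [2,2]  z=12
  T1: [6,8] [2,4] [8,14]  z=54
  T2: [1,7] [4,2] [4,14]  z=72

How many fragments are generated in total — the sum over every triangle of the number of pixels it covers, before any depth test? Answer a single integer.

T0:
  2·area = 16
  edge (2, 0)→(10, 14): d=(8,14) right/bottom  bias=-1
  edge (10, 14)→(2, 2): d=(-8,-12) top-left  bias=+0
  edge (2, 2)→(2, 0): d=(0,-2) top-left  bias=+0
    (1,1)@(3, 3): e=[10,4,2] → █
    (2,1)@(5, 3): e=[-18,28,6] → ·
    (1,2)@(3, 5): e=[26,-12,2] → ·
    (3,4)@(7, 9): e=[2,4,10] → █
    (4,4)@(9, 9): e=[-26,28,14] → ·
    (3,5)@(7, 11): e=[18,-12,10] → ·
  covered (2 px):
    · · · · · ·
    · █ · · · ·
    · · · · · ·
    · · · · · ·
    · · · █ · ·
    · · · · · ·
    · · · · · ·
T1:
  2·area = 16  (B↔C swapped to make it positive)
  edge (6, 8)→(8, 14): d=(2,6) right/bottom  bias=-1
  edge (8, 14)→(2, 4): d=(-6,-10) top-left  bias=+0
  edge (2, 4)→(6, 8): d=(4,4) right/bottom  bias=-1
    (0,1)@(1, 3): e=[20,-4,0] → ·  [on edge]
    (1,2)@(3, 5): e=[12,4,0] → ·  [on edge]
    (2,2)@(5, 5): e=[0,24,-8] → ·  [on edge]
    (2,3)@(5, 7): e=[4,12,0] → ·  [on edge]
    (2,4)@(5, 9): e=[8,0,8] → █  [on edge]
    (3,4)@(7, 9): e=[-4,20,0] → ·  [on edge]
    (2,5)@(5, 11): e=[12,-12,16] → ·
    (3,5)@(7, 11): e=[0,8,8] → ·  [on edge]
    (4,5)@(9, 11): e=[-12,28,0] → ·  [on edge]
    (5,6)@(11, 13): e=[-20,36,0] → ·  [on edge]
  covered (1 px):
    · · · · · ·
    · · · · · ·
    · · · · · ·
    · · · · · ·
    · · █ · · ·
    · · · · · ·
    · · · · · ·
T2:
  2·area = 36
  edge (1, 7)→(4, 2): d=(3,-5) top-left  bias=+0
  edge (4, 2)→(4, 14): d=(0,12) right/bottom  bias=-1
  edge (4, 14)→(1, 7): d=(-3,-7) top-left  bias=+0
    (1,2)@(3, 5): e=[4,12,20] → █
    (2,2)@(5, 5): e=[14,-12,34] → ·
    (0,3)@(1, 7): e=[0,36,0] → █  [on edge]
    (2,3)@(5, 7): e=[20,-12,28] → ·
    (0,4)@(1, 9): e=[6,36,-6] → ·
    (1,4)@(3, 9): e=[16,12,8] → █
    (2,4)@(5, 9): e=[26,-12,22] → ·
    (1,5)@(3, 11): e=[22,12,2] → █
    (2,5)@(5, 11): e=[32,-12,16] → ·
    (1,6)@(3, 13): e=[28,12,-4] → ·
  covered (5 px):
    · · · · · ·
    · · · · · ·
    · █ · · · ·
    █ █ · · · ·
    · █ · · · ·
    · █ · · · ·
    · · · · · ·

Result: 8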